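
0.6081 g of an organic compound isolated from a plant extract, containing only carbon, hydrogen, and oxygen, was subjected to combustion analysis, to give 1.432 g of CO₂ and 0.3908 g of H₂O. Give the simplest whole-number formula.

mol C = 1.432 g CO₂ ÷ 44.009 g/mol = 0.032539 mol
mol H = 2 × 0.3908 g H₂O ÷ 18.015 g/mol = 0.043386 mol
mass O = 0.6081 − (0.39082 + 0.043733) = 0.17354 g → mol O = 0.17354 ÷ 15.999 = 0.010847 mol
Divide by the smallest (0.010847 mol): C 3.000, H 4.000, O 1.000

C3H4O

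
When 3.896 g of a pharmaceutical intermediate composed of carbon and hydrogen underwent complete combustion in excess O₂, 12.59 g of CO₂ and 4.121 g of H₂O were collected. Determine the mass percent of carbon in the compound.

mol C = 12.59 g CO₂ ÷ 44.009 g/mol = 0.28608 mol
mol H = 2 × 4.121 g H₂O ÷ 18.015 g/mol = 0.45751 mol
mass % C = 3.4361 g ÷ 3.896 g × 100%

88.20%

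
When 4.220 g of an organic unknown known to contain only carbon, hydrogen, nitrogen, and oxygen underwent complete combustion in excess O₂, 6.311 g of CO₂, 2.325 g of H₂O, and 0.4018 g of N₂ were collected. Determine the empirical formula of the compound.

mol C = 6.311 g CO₂ ÷ 44.009 g/mol = 0.14340 mol
mol H = 2 × 2.325 g H₂O ÷ 18.015 g/mol = 0.25812 mol
mol N = 2 × 0.4018 g N₂ ÷ 28.014 g/mol = 0.028686 mol
mass O = 4.220 − (1.7224 + 0.26018 + 0.40180) = 1.8356 g → mol O = 1.8356 ÷ 15.999 = 0.11473 mol
Divide by the smallest (0.028686 mol): C 4.999, H 8.998, N 1.000, O 4.000

C5H9NO4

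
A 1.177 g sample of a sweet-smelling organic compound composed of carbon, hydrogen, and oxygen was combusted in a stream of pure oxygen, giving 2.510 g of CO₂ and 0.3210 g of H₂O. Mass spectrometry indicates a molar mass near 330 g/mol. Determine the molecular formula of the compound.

C16H10O8

mol C = 2.510 g CO₂ ÷ 44.009 g/mol = 0.057034 mol
mol H = 2 × 0.3210 g H₂O ÷ 18.015 g/mol = 0.035637 mol
mass O = 1.177 − (0.68503 + 0.035922) = 0.45605 g → mol O = 0.45605 ÷ 15.999 = 0.028505 mol
Divide by the smallest (0.028505 mol): C 2.001, H 1.250, O 1.000
Multiplying each by 4 gives whole numbers: C 8.00, H 5.00, O 4.00
Empirical formula: C8H5O4
Empirical-formula mass = 165.12 g/mol; 330 ÷ 165.12 ≈ 2, so the molecular formula is C16H10O8.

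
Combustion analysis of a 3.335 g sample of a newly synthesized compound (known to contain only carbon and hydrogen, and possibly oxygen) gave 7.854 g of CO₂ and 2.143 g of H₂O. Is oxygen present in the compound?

yes

mol C = 7.854 g CO₂ ÷ 44.009 g/mol = 0.17846 mol
mol H = 2 × 2.143 g H₂O ÷ 18.015 g/mol = 0.23791 mol
C and H account for only 2.3833 g of the 3.335 g sample; the remaining 0.95166 g must be oxygen.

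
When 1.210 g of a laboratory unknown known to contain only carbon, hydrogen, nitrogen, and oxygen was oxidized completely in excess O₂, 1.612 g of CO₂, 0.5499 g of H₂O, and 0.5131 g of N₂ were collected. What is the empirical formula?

mol C = 1.612 g CO₂ ÷ 44.009 g/mol = 0.036629 mol
mol H = 2 × 0.5499 g H₂O ÷ 18.015 g/mol = 0.061049 mol
mol N = 2 × 0.5131 g N₂ ÷ 28.014 g/mol = 0.036632 mol
mass O = 1.210 − (0.43995 + 0.061538 + 0.51310) = 0.19541 g → mol O = 0.19541 ÷ 15.999 = 0.012214 mol
Divide by the smallest (0.012214 mol): C 2.999, H 4.998, N 2.999, O 1.000

C3H5N3O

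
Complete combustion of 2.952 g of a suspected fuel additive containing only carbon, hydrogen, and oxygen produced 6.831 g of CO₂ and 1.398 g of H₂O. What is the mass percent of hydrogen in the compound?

5.30%

mol C = 6.831 g CO₂ ÷ 44.009 g/mol = 0.15522 mol
mol H = 2 × 1.398 g H₂O ÷ 18.015 g/mol = 0.15520 mol
mass O = 2.952 − (1.8643 + 0.15645) = 0.93123 g → mol O = 0.93123 ÷ 15.999 = 0.058205 mol
mass % H = 0.15645 g ÷ 2.952 g × 100%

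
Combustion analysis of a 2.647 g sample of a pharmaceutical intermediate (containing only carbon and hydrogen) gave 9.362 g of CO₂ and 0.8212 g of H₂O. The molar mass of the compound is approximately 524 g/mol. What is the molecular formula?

mol C = 9.362 g CO₂ ÷ 44.009 g/mol = 0.21273 mol
mol H = 2 × 0.8212 g H₂O ÷ 18.015 g/mol = 0.091168 mol
Divide by the smallest (0.091168 mol): C 2.333, H 1.000
Multiplying each by 3 gives whole numbers: C 7.00, H 3.00
Empirical formula: C7H3
Empirical-formula mass = 87.10 g/mol; 524 ÷ 87.10 ≈ 6, so the molecular formula is C42H18.

C42H18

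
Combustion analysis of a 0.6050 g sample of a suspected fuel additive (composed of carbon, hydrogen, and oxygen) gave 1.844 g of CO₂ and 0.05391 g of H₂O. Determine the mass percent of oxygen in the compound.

15.82%

mol C = 1.844 g CO₂ ÷ 44.009 g/mol = 0.041901 mol
mol H = 2 × 0.05391 g H₂O ÷ 18.015 g/mol = 0.0059850 mol
mass O = 0.6050 − (0.50327 + 0.0060329) = 0.095700 g → mol O = 0.095700 ÷ 15.999 = 0.0059816 mol
mass % O = 0.095700 g ÷ 0.6050 g × 100%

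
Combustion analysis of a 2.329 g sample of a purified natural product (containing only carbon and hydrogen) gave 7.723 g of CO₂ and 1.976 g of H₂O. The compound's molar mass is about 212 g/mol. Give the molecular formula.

C16H20

mol C = 7.723 g CO₂ ÷ 44.009 g/mol = 0.17549 mol
mol H = 2 × 1.976 g H₂O ÷ 18.015 g/mol = 0.21937 mol
Divide by the smallest (0.17549 mol): C 1.000, H 1.250
Multiplying each by 4 gives whole numbers: C 4.00, H 5.00
Empirical formula: C4H5
Empirical-formula mass = 53.08 g/mol; 212 ÷ 53.08 ≈ 4, so the molecular formula is C16H20.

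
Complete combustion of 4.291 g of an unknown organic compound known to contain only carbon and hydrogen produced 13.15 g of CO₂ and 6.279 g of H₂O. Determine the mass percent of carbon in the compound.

83.64%

mol C = 13.15 g CO₂ ÷ 44.009 g/mol = 0.29880 mol
mol H = 2 × 6.279 g H₂O ÷ 18.015 g/mol = 0.69709 mol
mass % C = 3.5889 g ÷ 4.291 g × 100%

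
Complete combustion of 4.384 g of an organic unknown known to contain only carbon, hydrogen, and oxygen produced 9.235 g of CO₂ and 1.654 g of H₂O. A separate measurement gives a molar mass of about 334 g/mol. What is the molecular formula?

C16H14O8

mol C = 9.235 g CO₂ ÷ 44.009 g/mol = 0.20984 mol
mol H = 2 × 1.654 g H₂O ÷ 18.015 g/mol = 0.18362 mol
mass O = 4.384 − (2.5204 + 0.18509) = 1.6785 g → mol O = 1.6785 ÷ 15.999 = 0.10491 mol
Divide by the smallest (0.10491 mol): C 2.000, H 1.750, O 1.000
Multiplying each by 4 gives whole numbers: C 8.00, H 7.00, O 4.00
Empirical formula: C8H7O4
Empirical-formula mass = 167.14 g/mol; 334 ÷ 167.14 ≈ 2, so the molecular formula is C16H14O8.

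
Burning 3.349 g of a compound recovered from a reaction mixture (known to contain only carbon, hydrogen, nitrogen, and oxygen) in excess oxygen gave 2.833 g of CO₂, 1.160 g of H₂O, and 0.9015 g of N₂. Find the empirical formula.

C2H4N2O3

mol C = 2.833 g CO₂ ÷ 44.009 g/mol = 0.064373 mol
mol H = 2 × 1.160 g H₂O ÷ 18.015 g/mol = 0.12878 mol
mol N = 2 × 0.9015 g N₂ ÷ 28.014 g/mol = 0.064361 mol
mass O = 3.349 − (0.77319 + 0.12981 + 0.90150) = 1.5445 g → mol O = 1.5445 ÷ 15.999 = 0.096537 mol
Divide by the smallest (0.064361 mol): C 1.000, H 2.001, N 1.000, O 1.500
Multiplying each by 2 gives whole numbers: C 2.00, H 4.00, N 2.00, O 3.00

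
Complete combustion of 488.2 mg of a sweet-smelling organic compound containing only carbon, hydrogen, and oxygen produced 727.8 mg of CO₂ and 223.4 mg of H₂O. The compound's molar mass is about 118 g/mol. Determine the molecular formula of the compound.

C4H6O4

mol C = 0.7278 g CO₂ ÷ 44.009 g/mol = 0.016538 mol
mol H = 2 × 0.2234 g H₂O ÷ 18.015 g/mol = 0.024802 mol
mass O = 0.4882 − (0.19863 + 0.025000) = 0.26457 g → mol O = 0.26457 ÷ 15.999 = 0.016537 mol
Divide by the smallest (0.016537 mol): C 1.000, H 1.500, O 1.000
Multiplying each by 2 gives whole numbers: C 2.00, H 3.00, O 2.00
Empirical formula: C2H3O2
Empirical-formula mass = 59.04 g/mol; 118 ÷ 59.04 ≈ 2, so the molecular formula is C4H6O4.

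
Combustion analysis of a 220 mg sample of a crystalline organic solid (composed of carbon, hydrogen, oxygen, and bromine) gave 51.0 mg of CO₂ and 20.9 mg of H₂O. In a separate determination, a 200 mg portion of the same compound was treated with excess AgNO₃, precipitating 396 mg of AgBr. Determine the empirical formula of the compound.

CH2Br2O

mol C = 0.0510 g CO₂ ÷ 44.009 g/mol = 0.001159 mol
mol H = 2 × 0.0209 g H₂O ÷ 18.015 g/mol = 0.002320 mol
From the AgBr data: mol Br per gram of compound = (0.396 ÷ 187.772) ÷ 0.200 = 0.01054 mol/g, so in the 0.220 g combustion sample mol Br = 0.002320 mol
mass O = 0.220 − (0.01392 + 0.002339 + 0.1854) = 0.01838 g → mol O = 0.01838 ÷ 15.999 = 0.001149 mol
Divide by the smallest (0.001149 mol): C 1.009, H 2.020, Br 2.020, O 1.000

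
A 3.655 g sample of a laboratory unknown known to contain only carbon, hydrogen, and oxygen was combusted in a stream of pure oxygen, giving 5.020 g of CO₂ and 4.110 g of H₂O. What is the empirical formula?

CH4O

mol C = 5.020 g CO₂ ÷ 44.009 g/mol = 0.11407 mol
mol H = 2 × 4.110 g H₂O ÷ 18.015 g/mol = 0.45629 mol
mass O = 3.655 − (1.3701 + 0.45994) = 1.8250 g → mol O = 1.8250 ÷ 15.999 = 0.11407 mol
Divide by the smallest (0.11407 mol): C 1.000, H 4.000, O 1.000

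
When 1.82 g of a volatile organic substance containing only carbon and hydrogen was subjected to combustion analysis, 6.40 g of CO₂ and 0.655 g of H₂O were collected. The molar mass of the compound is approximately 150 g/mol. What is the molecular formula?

mol C = 6.40 g CO₂ ÷ 44.009 g/mol = 0.1454 mol
mol H = 2 × 0.655 g H₂O ÷ 18.015 g/mol = 0.07272 mol
Divide by the smallest (0.07272 mol): C 2.000, H 1.000
Empirical formula: C2H
Empirical-formula mass = 25.03 g/mol; 150 ÷ 25.03 ≈ 6, so the molecular formula is C12H6.

C12H6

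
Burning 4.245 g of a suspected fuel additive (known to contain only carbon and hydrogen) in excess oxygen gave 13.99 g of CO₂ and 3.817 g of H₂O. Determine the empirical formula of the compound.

mol C = 13.99 g CO₂ ÷ 44.009 g/mol = 0.31789 mol
mol H = 2 × 3.817 g H₂O ÷ 18.015 g/mol = 0.42376 mol
Divide by the smallest (0.31789 mol): C 1.000, H 1.333
Multiplying each by 3 gives whole numbers: C 3.00, H 4.00

C3H4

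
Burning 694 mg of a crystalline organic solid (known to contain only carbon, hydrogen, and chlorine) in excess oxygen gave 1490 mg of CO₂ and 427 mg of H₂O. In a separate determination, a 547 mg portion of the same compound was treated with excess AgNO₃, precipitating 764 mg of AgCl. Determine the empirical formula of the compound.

C5H7Cl

mol C = 1.49 g CO₂ ÷ 44.009 g/mol = 0.03386 mol
mol H = 2 × 0.427 g H₂O ÷ 18.015 g/mol = 0.04740 mol
From the AgCl data: mol Cl per gram of compound = (0.764 ÷ 143.318) ÷ 0.547 = 0.009746 mol/g, so in the 0.694 g combustion sample mol Cl = 0.006763 mol
Divide by the smallest (0.006763 mol): C 5.006, H 7.009, Cl 1.000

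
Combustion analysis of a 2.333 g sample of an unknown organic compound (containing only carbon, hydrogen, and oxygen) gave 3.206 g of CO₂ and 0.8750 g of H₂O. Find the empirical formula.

mol C = 3.206 g CO₂ ÷ 44.009 g/mol = 0.072849 mol
mol H = 2 × 0.8750 g H₂O ÷ 18.015 g/mol = 0.097141 mol
mass O = 2.333 − (0.87499 + 0.097918) = 1.3601 g → mol O = 1.3601 ÷ 15.999 = 0.085011 mol
Divide by the smallest (0.072849 mol): C 1.000, H 1.333, O 1.167
Multiplying each by 6 gives whole numbers: C 6.00, H 8.00, O 7.00

C6H8O7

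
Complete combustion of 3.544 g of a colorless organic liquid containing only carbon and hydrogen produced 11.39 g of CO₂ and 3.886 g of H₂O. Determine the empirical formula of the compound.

mol C = 11.39 g CO₂ ÷ 44.009 g/mol = 0.25881 mol
mol H = 2 × 3.886 g H₂O ÷ 18.015 g/mol = 0.43142 mol
Divide by the smallest (0.25881 mol): C 1.000, H 1.667
Multiplying each by 3 gives whole numbers: C 3.00, H 5.00

C3H5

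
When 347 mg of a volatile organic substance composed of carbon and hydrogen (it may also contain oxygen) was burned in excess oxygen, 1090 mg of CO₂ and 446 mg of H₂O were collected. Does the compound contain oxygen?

mol C = 1.09 g CO₂ ÷ 44.009 g/mol = 0.02477 mol
mol H = 2 × 0.446 g H₂O ÷ 18.015 g/mol = 0.04951 mol
C and H together account for 0.3474 g — essentially the entire 0.347 g sample — so the compound contains no oxygen.

no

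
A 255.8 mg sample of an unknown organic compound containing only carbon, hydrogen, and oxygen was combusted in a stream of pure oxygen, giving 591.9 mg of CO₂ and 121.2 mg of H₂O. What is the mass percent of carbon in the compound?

63.15%

mol C = 0.5919 g CO₂ ÷ 44.009 g/mol = 0.013450 mol
mol H = 2 × 0.1212 g H₂O ÷ 18.015 g/mol = 0.013455 mol
mass O = 0.2558 − (0.16154 + 0.013563) = 0.080695 g → mol O = 0.080695 ÷ 15.999 = 0.0050437 mol
mass % C = 0.16154 g ÷ 0.2558 g × 100%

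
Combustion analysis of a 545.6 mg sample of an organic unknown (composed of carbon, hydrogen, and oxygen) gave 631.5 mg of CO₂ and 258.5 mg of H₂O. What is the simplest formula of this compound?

C2H4O3

mol C = 0.6315 g CO₂ ÷ 44.009 g/mol = 0.014349 mol
mol H = 2 × 0.2585 g H₂O ÷ 18.015 g/mol = 0.028698 mol
mass O = 0.5456 − (0.17235 + 0.028928) = 0.34432 g → mol O = 0.34432 ÷ 15.999 = 0.021521 mol
Divide by the smallest (0.014349 mol): C 1.000, H 2.000, O 1.500
Multiplying each by 2 gives whole numbers: C 2.00, H 4.00, O 3.00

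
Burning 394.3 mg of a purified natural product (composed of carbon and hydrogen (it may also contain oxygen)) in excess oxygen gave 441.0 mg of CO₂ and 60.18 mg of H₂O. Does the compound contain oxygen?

yes

mol C = 0.4410 g CO₂ ÷ 44.009 g/mol = 0.010021 mol
mol H = 2 × 0.06018 g H₂O ÷ 18.015 g/mol = 0.0066811 mol
C and H account for only 0.12709 g of the 0.3943 g sample; the remaining 0.26721 g must be oxygen.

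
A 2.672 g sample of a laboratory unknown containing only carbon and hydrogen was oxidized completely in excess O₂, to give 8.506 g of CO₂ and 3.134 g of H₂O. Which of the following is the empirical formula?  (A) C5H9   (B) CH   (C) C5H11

mol C = 8.506 g CO₂ ÷ 44.009 g/mol = 0.19328 mol
mol H = 2 × 3.134 g H₂O ÷ 18.015 g/mol = 0.34793 mol
Divide by the smallest (0.19328 mol): C 1.000, H 1.800
Multiplying each by 5 gives whole numbers: C 5.00, H 9.00

(A) C5H9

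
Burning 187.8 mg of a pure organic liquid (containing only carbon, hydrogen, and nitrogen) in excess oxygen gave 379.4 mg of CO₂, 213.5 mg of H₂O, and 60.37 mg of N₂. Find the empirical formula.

mol C = 0.3794 g CO₂ ÷ 44.009 g/mol = 0.0086210 mol
mol H = 2 × 0.2135 g H₂O ÷ 18.015 g/mol = 0.023702 mol
mol N = 2 × 0.06037 g N₂ ÷ 28.014 g/mol = 0.0043100 mol
Divide by the smallest (0.0043100 mol): C 2.000, H 5.499, N 1.000
Multiplying each by 2 gives whole numbers: C 4.00, H 11.00, N 2.00

C4H11N2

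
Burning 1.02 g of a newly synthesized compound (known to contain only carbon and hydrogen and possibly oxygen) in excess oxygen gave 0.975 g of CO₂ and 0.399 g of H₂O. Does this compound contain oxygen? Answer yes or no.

mol C = 0.975 g CO₂ ÷ 44.009 g/mol = 0.02215 mol
mol H = 2 × 0.399 g H₂O ÷ 18.015 g/mol = 0.04430 mol
C and H account for only 0.3107 g of the 1.02 g sample; the remaining 0.7093 g must be oxygen.

yes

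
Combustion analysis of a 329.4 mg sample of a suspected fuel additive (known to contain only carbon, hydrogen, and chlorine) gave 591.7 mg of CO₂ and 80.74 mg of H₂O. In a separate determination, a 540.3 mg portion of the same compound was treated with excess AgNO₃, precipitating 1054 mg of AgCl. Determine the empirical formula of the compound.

mol C = 0.5917 g CO₂ ÷ 44.009 g/mol = 0.013445 mol
mol H = 2 × 0.08074 g H₂O ÷ 18.015 g/mol = 0.0089636 mol
From the AgCl data: mol Cl per gram of compound = (1.054 ÷ 143.318) ÷ 0.5403 = 0.013611 mol/g, so in the 0.3294 g combustion sample mol Cl = 0.0044836 mol
Divide by the smallest (0.0044836 mol): C 2.999, H 1.999, Cl 1.000

C3H2Cl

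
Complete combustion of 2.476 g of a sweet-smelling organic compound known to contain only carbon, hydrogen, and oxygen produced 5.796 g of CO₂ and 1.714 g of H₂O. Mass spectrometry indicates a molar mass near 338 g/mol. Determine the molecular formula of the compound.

C18H26O6

mol C = 5.796 g CO₂ ÷ 44.009 g/mol = 0.13170 mol
mol H = 2 × 1.714 g H₂O ÷ 18.015 g/mol = 0.19029 mol
mass O = 2.476 − (1.5819 + 0.19181) = 0.70234 g → mol O = 0.70234 ÷ 15.999 = 0.043899 mol
Divide by the smallest (0.043899 mol): C 3.000, H 4.335, O 1.000
Multiplying each by 3 gives whole numbers: C 9.00, H 13.00, O 3.00
Empirical formula: C9H13O3
Empirical-formula mass = 169.20 g/mol; 338 ÷ 169.20 ≈ 2, so the molecular formula is C18H26O6.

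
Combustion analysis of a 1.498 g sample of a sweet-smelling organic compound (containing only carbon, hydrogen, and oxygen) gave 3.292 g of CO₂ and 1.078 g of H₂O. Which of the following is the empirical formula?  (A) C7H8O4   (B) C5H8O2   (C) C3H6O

(B) C5H8O2

mol C = 3.292 g CO₂ ÷ 44.009 g/mol = 0.074803 mol
mol H = 2 × 1.078 g H₂O ÷ 18.015 g/mol = 0.11968 mol
mass O = 1.498 − (0.89846 + 0.12064) = 0.47891 g → mol O = 0.47891 ÷ 15.999 = 0.029934 mol
Divide by the smallest (0.029934 mol): C 2.499, H 3.998, O 1.000
Multiplying each by 2 gives whole numbers: C 5.00, H 8.00, O 2.00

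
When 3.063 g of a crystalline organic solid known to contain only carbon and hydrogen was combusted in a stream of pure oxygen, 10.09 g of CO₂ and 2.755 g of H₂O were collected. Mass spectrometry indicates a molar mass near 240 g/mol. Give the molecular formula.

mol C = 10.09 g CO₂ ÷ 44.009 g/mol = 0.22927 mol
mol H = 2 × 2.755 g H₂O ÷ 18.015 g/mol = 0.30586 mol
Divide by the smallest (0.22927 mol): C 1.000, H 1.334
Multiplying each by 3 gives whole numbers: C 3.00, H 4.00
Empirical formula: C3H4
Empirical-formula mass = 40.06 g/mol; 240 ÷ 40.06 ≈ 6, so the molecular formula is C18H24.

C18H24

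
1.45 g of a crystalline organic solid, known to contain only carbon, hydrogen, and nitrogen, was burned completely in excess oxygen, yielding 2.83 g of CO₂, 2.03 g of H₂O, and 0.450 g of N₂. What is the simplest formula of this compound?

mol C = 2.83 g CO₂ ÷ 44.009 g/mol = 0.06431 mol
mol H = 2 × 2.03 g H₂O ÷ 18.015 g/mol = 0.2254 mol
mol N = 2 × 0.450 g N₂ ÷ 28.014 g/mol = 0.03213 mol
Divide by the smallest (0.03213 mol): C 2.002, H 7.015, N 1.000

C2H7N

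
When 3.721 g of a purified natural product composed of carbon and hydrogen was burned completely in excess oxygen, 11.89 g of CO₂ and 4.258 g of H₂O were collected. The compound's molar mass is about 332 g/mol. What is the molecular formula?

C24H42

mol C = 11.89 g CO₂ ÷ 44.009 g/mol = 0.27017 mol
mol H = 2 × 4.258 g H₂O ÷ 18.015 g/mol = 0.47272 mol
Divide by the smallest (0.27017 mol): C 1.000, H 1.750
Multiplying each by 4 gives whole numbers: C 4.00, H 7.00
Empirical formula: C4H7
Empirical-formula mass = 55.10 g/mol; 332 ÷ 55.10 ≈ 6, so the molecular formula is C24H42.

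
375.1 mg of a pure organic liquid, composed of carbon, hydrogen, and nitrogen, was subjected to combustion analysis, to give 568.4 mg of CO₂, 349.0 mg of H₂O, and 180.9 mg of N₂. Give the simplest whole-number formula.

mol C = 0.5684 g CO₂ ÷ 44.009 g/mol = 0.012916 mol
mol H = 2 × 0.3490 g H₂O ÷ 18.015 g/mol = 0.038745 mol
mol N = 2 × 0.1809 g N₂ ÷ 28.014 g/mol = 0.012915 mol
Divide by the smallest (0.012915 mol): C 1.000, H 3.000, N 1.000

CH3N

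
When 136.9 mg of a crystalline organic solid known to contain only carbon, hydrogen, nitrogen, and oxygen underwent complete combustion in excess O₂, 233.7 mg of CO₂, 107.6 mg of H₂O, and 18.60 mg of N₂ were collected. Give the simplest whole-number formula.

C4H9NO2

mol C = 0.2337 g CO₂ ÷ 44.009 g/mol = 0.0053103 mol
mol H = 2 × 0.1076 g H₂O ÷ 18.015 g/mol = 0.011946 mol
mol N = 2 × 0.01860 g N₂ ÷ 28.014 g/mol = 0.0013279 mol
mass O = 0.1369 − (0.063782 + 0.012041 + 0.018600) = 0.042477 g → mol O = 0.042477 ÷ 15.999 = 0.0026550 mol
Divide by the smallest (0.0013279 mol): C 3.999, H 8.996, N 1.000, O 1.999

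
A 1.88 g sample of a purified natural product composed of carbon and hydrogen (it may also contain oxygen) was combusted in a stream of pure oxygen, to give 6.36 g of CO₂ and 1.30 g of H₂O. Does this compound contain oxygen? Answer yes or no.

mol C = 6.36 g CO₂ ÷ 44.009 g/mol = 0.1445 mol
mol H = 2 × 1.30 g H₂O ÷ 18.015 g/mol = 0.1443 mol
C and H together account for 1.881 g — essentially the entire 1.88 g sample — so the compound contains no oxygen.

no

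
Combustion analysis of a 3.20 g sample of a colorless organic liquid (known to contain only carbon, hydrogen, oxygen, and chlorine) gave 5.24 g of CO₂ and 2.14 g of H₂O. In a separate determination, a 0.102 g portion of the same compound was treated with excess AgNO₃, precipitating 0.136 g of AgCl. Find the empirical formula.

C4H8ClO

mol C = 5.24 g CO₂ ÷ 44.009 g/mol = 0.1191 mol
mol H = 2 × 2.14 g H₂O ÷ 18.015 g/mol = 0.2376 mol
From the AgCl data: mol Cl per gram of compound = (0.136 ÷ 143.318) ÷ 0.102 = 0.009303 mol/g, so in the 3.20 g combustion sample mol Cl = 0.02977 mol
mass O = 3.20 − (1.430 + 0.2395 + 1.055) = 0.4750 g → mol O = 0.4750 ÷ 15.999 = 0.02969 mol
Divide by the smallest (0.02969 mol): C 4.010, H 8.001, Cl 1.003, O 1.000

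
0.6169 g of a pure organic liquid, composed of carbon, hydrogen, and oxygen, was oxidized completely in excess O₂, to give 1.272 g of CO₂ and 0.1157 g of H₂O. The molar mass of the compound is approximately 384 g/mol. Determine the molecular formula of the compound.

mol C = 1.272 g CO₂ ÷ 44.009 g/mol = 0.028903 mol
mol H = 2 × 0.1157 g H₂O ÷ 18.015 g/mol = 0.012845 mol
mass O = 0.6169 − (0.34716 + 0.012948) = 0.25680 g → mol O = 0.25680 ÷ 15.999 = 0.016051 mol
Divide by the smallest (0.012845 mol): C 2.250, H 1.000, O 1.250
Multiplying each by 4 gives whole numbers: C 9.00, H 4.00, O 5.00
Empirical formula: C9H4O5
Empirical-formula mass = 192.13 g/mol; 384 ÷ 192.13 ≈ 2, so the molecular formula is C18H8O10.

C18H8O10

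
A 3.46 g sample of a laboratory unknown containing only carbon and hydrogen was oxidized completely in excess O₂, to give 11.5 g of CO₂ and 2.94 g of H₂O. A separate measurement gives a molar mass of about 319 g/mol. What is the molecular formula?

mol C = 11.5 g CO₂ ÷ 44.009 g/mol = 0.2613 mol
mol H = 2 × 2.94 g H₂O ÷ 18.015 g/mol = 0.3264 mol
Divide by the smallest (0.2613 mol): C 1.000, H 1.249
Multiplying each by 4 gives whole numbers: C 4.00, H 5.00
Empirical formula: C4H5
Empirical-formula mass = 53.08 g/mol; 319 ÷ 53.08 ≈ 6, so the molecular formula is C24H30.

C24H30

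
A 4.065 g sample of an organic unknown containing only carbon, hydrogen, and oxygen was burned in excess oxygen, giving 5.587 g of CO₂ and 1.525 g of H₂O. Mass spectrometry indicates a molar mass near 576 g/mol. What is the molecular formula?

C18H24O21

mol C = 5.587 g CO₂ ÷ 44.009 g/mol = 0.12695 mol
mol H = 2 × 1.525 g H₂O ÷ 18.015 g/mol = 0.16930 mol
mass O = 4.065 − (1.5248 + 0.17066) = 2.3695 g → mol O = 2.3695 ÷ 15.999 = 0.14810 mol
Divide by the smallest (0.12695 mol): C 1.000, H 1.334, O 1.167
Multiplying each by 6 gives whole numbers: C 6.00, H 8.00, O 7.00
Empirical formula: C6H8O7
Empirical-formula mass = 192.12 g/mol; 576 ÷ 192.12 ≈ 3, so the molecular formula is C18H24O21.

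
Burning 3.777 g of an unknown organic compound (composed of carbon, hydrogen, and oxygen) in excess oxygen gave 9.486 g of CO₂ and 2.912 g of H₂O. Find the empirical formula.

C4H6O

mol C = 9.486 g CO₂ ÷ 44.009 g/mol = 0.21555 mol
mol H = 2 × 2.912 g H₂O ÷ 18.015 g/mol = 0.32329 mol
mass O = 3.777 − (2.5889 + 0.32587) = 0.86219 g → mol O = 0.86219 ÷ 15.999 = 0.053891 mol
Divide by the smallest (0.053891 mol): C 4.000, H 5.999, O 1.000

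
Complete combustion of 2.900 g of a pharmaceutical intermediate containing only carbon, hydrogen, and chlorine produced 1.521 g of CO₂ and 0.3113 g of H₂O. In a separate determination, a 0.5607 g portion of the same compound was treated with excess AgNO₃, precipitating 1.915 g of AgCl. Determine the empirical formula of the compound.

CHCl2

mol C = 1.521 g CO₂ ÷ 44.009 g/mol = 0.034561 mol
mol H = 2 × 0.3113 g H₂O ÷ 18.015 g/mol = 0.034560 mol
From the AgCl data: mol Cl per gram of compound = (1.915 ÷ 143.318) ÷ 0.5607 = 0.023831 mol/g, so in the 2.900 g combustion sample mol Cl = 0.069109 mol
Divide by the smallest (0.034560 mol): C 1.000, H 1.000, Cl 2.000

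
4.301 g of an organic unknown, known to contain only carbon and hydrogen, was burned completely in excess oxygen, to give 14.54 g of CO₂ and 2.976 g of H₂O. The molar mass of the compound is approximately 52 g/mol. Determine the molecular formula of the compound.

C4H4

mol C = 14.54 g CO₂ ÷ 44.009 g/mol = 0.33039 mol
mol H = 2 × 2.976 g H₂O ÷ 18.015 g/mol = 0.33039 mol
Divide by the smallest (0.33039 mol): C 1.000, H 1.000
Empirical formula: CH
Empirical-formula mass = 13.02 g/mol; 52 ÷ 13.02 ≈ 4, so the molecular formula is C4H4.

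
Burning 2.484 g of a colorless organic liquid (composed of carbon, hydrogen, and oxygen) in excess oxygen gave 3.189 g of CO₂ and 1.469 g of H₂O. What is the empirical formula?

C4H9O5

mol C = 3.189 g CO₂ ÷ 44.009 g/mol = 0.072462 mol
mol H = 2 × 1.469 g H₂O ÷ 18.015 g/mol = 0.16309 mol
mass O = 2.484 − (0.87035 + 0.16439) = 1.4493 g → mol O = 1.4493 ÷ 15.999 = 0.090585 mol
Divide by the smallest (0.072462 mol): C 1.000, H 2.251, O 1.250
Multiplying each by 4 gives whole numbers: C 4.00, H 9.00, O 5.00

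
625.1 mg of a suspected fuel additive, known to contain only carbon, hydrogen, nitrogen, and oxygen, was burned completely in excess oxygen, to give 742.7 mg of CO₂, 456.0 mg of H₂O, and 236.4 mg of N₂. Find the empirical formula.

C2H6N2O

mol C = 0.7427 g CO₂ ÷ 44.009 g/mol = 0.016876 mol
mol H = 2 × 0.4560 g H₂O ÷ 18.015 g/mol = 0.050624 mol
mol N = 2 × 0.2364 g N₂ ÷ 28.014 g/mol = 0.016877 mol
mass O = 0.6251 − (0.20270 + 0.051029 + 0.23640) = 0.13497 g → mol O = 0.13497 ÷ 15.999 = 0.0084363 mol
Divide by the smallest (0.0084363 mol): C 2.000, H 6.001, N 2.001, O 1.000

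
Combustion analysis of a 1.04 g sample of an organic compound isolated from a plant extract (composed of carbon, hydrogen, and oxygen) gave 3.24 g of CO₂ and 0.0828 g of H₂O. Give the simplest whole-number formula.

mol C = 3.24 g CO₂ ÷ 44.009 g/mol = 0.07362 mol
mol H = 2 × 0.0828 g H₂O ÷ 18.015 g/mol = 0.009192 mol
mass O = 1.04 − (0.8843 + 0.009266) = 0.1465 g → mol O = 0.1465 ÷ 15.999 = 0.009155 mol
Divide by the smallest (0.009155 mol): C 8.042, H 1.004, O 1.000

C8HO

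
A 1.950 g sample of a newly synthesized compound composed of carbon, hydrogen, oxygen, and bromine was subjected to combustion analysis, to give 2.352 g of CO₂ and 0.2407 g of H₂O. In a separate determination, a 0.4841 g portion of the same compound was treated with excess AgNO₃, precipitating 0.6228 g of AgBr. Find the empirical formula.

mol C = 2.352 g CO₂ ÷ 44.009 g/mol = 0.053444 mol
mol H = 2 × 0.2407 g H₂O ÷ 18.015 g/mol = 0.026722 mol
From the AgBr data: mol Br per gram of compound = (0.6228 ÷ 187.772) ÷ 0.4841 = 0.0068515 mol/g, so in the 1.950 g combustion sample mol Br = 0.013360 mol
mass O = 1.950 − (0.64191 + 0.026936 + 1.0675) = 0.21361 g → mol O = 0.21361 ÷ 15.999 = 0.013351 mol
Divide by the smallest (0.013351 mol): C 4.003, H 2.001, Br 1.001, O 1.000

C4H2BrO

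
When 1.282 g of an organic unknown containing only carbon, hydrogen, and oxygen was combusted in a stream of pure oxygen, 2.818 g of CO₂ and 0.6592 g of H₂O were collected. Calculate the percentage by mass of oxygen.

34.25%

mol C = 2.818 g CO₂ ÷ 44.009 g/mol = 0.064032 mol
mol H = 2 × 0.6592 g H₂O ÷ 18.015 g/mol = 0.073183 mol
mass O = 1.282 − (0.76909 + 0.073769) = 0.43914 g → mol O = 0.43914 ÷ 15.999 = 0.027448 mol
mass % O = 0.43914 g ÷ 1.282 g × 100%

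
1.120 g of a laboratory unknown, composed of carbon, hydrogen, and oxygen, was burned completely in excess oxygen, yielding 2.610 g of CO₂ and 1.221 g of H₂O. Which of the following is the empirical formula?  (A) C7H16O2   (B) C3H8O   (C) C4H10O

mol C = 2.610 g CO₂ ÷ 44.009 g/mol = 0.059306 mol
mol H = 2 × 1.221 g H₂O ÷ 18.015 g/mol = 0.13555 mol
mass O = 1.120 − (0.71232 + 0.13664) = 0.27104 g → mol O = 0.27104 ÷ 15.999 = 0.016941 mol
Divide by the smallest (0.016941 mol): C 3.501, H 8.002, O 1.000
Multiplying each by 2 gives whole numbers: C 7.00, H 16.00, O 2.00

(A) C7H16O2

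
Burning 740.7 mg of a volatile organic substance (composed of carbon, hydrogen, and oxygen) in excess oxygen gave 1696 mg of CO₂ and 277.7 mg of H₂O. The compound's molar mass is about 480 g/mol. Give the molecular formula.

mol C = 1.696 g CO₂ ÷ 44.009 g/mol = 0.038538 mol
mol H = 2 × 0.2777 g H₂O ÷ 18.015 g/mol = 0.030830 mol
mass O = 0.7407 − (0.46287 + 0.031077) = 0.24675 g → mol O = 0.24675 ÷ 15.999 = 0.015423 mol
Divide by the smallest (0.015423 mol): C 2.499, H 1.999, O 1.000
Multiplying each by 2 gives whole numbers: C 5.00, H 4.00, O 2.00
Empirical formula: C5H4O2
Empirical-formula mass = 96.08 g/mol; 480 ÷ 96.08 ≈ 5, so the molecular formula is C25H20O10.

C25H20O10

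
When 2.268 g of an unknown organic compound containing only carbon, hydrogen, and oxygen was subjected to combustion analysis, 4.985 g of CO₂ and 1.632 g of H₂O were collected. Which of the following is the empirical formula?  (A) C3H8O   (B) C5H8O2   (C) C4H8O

(B) C5H8O2

mol C = 4.985 g CO₂ ÷ 44.009 g/mol = 0.11327 mol
mol H = 2 × 1.632 g H₂O ÷ 18.015 g/mol = 0.18118 mol
mass O = 2.268 − (1.3605 + 0.18263) = 0.72485 g → mol O = 0.72485 ÷ 15.999 = 0.045306 mol
Divide by the smallest (0.045306 mol): C 2.500, H 3.999, O 1.000
Multiplying each by 2 gives whole numbers: C 5.00, H 8.00, O 2.00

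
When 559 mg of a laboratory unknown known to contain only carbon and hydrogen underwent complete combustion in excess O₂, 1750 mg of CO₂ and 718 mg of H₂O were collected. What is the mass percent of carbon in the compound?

mol C = 1.75 g CO₂ ÷ 44.009 g/mol = 0.03976 mol
mol H = 2 × 0.718 g H₂O ÷ 18.015 g/mol = 0.07971 mol
mass % C = 0.4776 g ÷ 0.559 g × 100%

85.4%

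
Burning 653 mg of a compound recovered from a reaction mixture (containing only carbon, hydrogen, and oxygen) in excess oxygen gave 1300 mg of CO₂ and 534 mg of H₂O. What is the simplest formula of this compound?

C2H4O

mol C = 1.30 g CO₂ ÷ 44.009 g/mol = 0.02954 mol
mol H = 2 × 0.534 g H₂O ÷ 18.015 g/mol = 0.05928 mol
mass O = 0.653 − (0.3548 + 0.05976) = 0.2384 g → mol O = 0.2384 ÷ 15.999 = 0.01490 mol
Divide by the smallest (0.01490 mol): C 1.982, H 3.978, O 1.000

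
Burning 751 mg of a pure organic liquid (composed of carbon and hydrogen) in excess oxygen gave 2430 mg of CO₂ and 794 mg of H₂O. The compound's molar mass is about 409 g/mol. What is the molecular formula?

mol C = 2.43 g CO₂ ÷ 44.009 g/mol = 0.05522 mol
mol H = 2 × 0.794 g H₂O ÷ 18.015 g/mol = 0.08815 mol
Divide by the smallest (0.05522 mol): C 1.000, H 1.596
Multiplying each by 5 gives whole numbers: C 5.00, H 7.98
Empirical formula: C5H8
Empirical-formula mass = 68.12 g/mol; 409 ÷ 68.12 ≈ 6, so the molecular formula is C30H48.

C30H48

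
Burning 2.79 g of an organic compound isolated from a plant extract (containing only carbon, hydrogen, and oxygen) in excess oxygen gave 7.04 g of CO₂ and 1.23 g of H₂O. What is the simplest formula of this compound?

mol C = 7.04 g CO₂ ÷ 44.009 g/mol = 0.1600 mol
mol H = 2 × 1.23 g H₂O ÷ 18.015 g/mol = 0.1366 mol
mass O = 2.79 − (1.921 + 0.1376) = 0.7310 g → mol O = 0.7310 ÷ 15.999 = 0.04569 mol
Divide by the smallest (0.04569 mol): C 3.501, H 2.989, O 1.000
Multiplying each by 2 gives whole numbers: C 7.00, H 5.98, O 2.00

C7H6O2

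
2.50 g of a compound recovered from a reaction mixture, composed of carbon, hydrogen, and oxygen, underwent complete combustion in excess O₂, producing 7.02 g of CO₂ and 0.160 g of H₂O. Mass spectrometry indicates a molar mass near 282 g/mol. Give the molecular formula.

C18H2O4

mol C = 7.02 g CO₂ ÷ 44.009 g/mol = 0.1595 mol
mol H = 2 × 0.160 g H₂O ÷ 18.015 g/mol = 0.01776 mol
mass O = 2.50 − (1.916 + 0.01791) = 0.5662 g → mol O = 0.5662 ÷ 15.999 = 0.03539 mol
Divide by the smallest (0.01776 mol): C 8.980, H 1.000, O 1.992
Empirical formula: C9HO2
Empirical-formula mass = 141.10 g/mol; 282 ÷ 141.10 ≈ 2, so the molecular formula is C18H2O4.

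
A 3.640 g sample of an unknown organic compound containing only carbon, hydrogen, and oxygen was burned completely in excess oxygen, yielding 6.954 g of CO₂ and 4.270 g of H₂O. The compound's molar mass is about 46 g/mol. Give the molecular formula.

C2H6O

mol C = 6.954 g CO₂ ÷ 44.009 g/mol = 0.15801 mol
mol H = 2 × 4.270 g H₂O ÷ 18.015 g/mol = 0.47405 mol
mass O = 3.640 − (1.8979 + 0.47784) = 1.2643 g → mol O = 1.2643 ÷ 15.999 = 0.079021 mol
Divide by the smallest (0.079021 mol): C 2.000, H 5.999, O 1.000
Empirical formula: C2H6O
Empirical-formula mass = 46.07 g/mol; 46 ÷ 46.07 ≈ 1, so the molecular formula is C2H6O.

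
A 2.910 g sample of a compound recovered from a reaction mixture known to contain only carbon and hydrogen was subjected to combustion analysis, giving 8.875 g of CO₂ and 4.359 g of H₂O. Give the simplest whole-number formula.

mol C = 8.875 g CO₂ ÷ 44.009 g/mol = 0.20166 mol
mol H = 2 × 4.359 g H₂O ÷ 18.015 g/mol = 0.48393 mol
Divide by the smallest (0.20166 mol): C 1.000, H 2.400
Multiplying each by 5 gives whole numbers: C 5.00, H 12.00

C5H12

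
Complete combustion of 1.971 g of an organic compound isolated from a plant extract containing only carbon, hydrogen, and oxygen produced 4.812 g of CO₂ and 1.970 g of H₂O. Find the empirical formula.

C4H8O

mol C = 4.812 g CO₂ ÷ 44.009 g/mol = 0.10934 mol
mol H = 2 × 1.970 g H₂O ÷ 18.015 g/mol = 0.21871 mol
mass O = 1.971 − (1.3133 + 0.22046) = 0.43725 g → mol O = 0.43725 ÷ 15.999 = 0.027330 mol
Divide by the smallest (0.027330 mol): C 4.001, H 8.003, O 1.000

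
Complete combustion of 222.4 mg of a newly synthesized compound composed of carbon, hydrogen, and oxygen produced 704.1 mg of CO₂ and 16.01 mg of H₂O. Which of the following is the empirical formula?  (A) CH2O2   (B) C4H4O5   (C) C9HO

(C) C9HO

mol C = 0.7041 g CO₂ ÷ 44.009 g/mol = 0.015999 mol
mol H = 2 × 0.01601 g H₂O ÷ 18.015 g/mol = 0.0017774 mol
mass O = 0.2224 − (0.19216 + 0.0017916) = 0.028444 g → mol O = 0.028444 ÷ 15.999 = 0.0017779 mol
Divide by the smallest (0.0017774 mol): C 9.001, H 1.000, O 1.000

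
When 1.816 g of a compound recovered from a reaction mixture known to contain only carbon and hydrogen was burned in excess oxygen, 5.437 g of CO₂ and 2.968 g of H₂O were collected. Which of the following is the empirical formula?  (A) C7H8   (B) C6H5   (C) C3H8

(C) C3H8

mol C = 5.437 g CO₂ ÷ 44.009 g/mol = 0.12354 mol
mol H = 2 × 2.968 g H₂O ÷ 18.015 g/mol = 0.32950 mol
Divide by the smallest (0.12354 mol): C 1.000, H 2.667
Multiplying each by 3 gives whole numbers: C 3.00, H 8.00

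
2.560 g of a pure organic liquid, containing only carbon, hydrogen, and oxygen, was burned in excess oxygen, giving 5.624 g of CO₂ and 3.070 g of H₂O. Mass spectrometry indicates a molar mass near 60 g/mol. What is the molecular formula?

mol C = 5.624 g CO₂ ÷ 44.009 g/mol = 0.12779 mol
mol H = 2 × 3.070 g H₂O ÷ 18.015 g/mol = 0.34083 mol
mass O = 2.560 − (1.5349 + 0.34355) = 0.68154 g → mol O = 0.68154 ÷ 15.999 = 0.042599 mol
Divide by the smallest (0.042599 mol): C 3.000, H 8.001, O 1.000
Empirical formula: C3H8O
Empirical-formula mass = 60.10 g/mol; 60 ÷ 60.10 ≈ 1, so the molecular formula is C3H8O.

C3H8O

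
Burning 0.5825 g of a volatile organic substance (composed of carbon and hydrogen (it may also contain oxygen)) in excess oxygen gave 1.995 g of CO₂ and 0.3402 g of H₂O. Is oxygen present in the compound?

no

mol C = 1.995 g CO₂ ÷ 44.009 g/mol = 0.045332 mol
mol H = 2 × 0.3402 g H₂O ÷ 18.015 g/mol = 0.037769 mol
C and H together account for 0.58255 g — essentially the entire 0.5825 g sample — so the compound contains no oxygen.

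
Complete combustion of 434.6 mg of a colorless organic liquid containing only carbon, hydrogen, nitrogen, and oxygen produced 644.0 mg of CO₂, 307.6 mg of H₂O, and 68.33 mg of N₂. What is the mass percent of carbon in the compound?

mol C = 0.6440 g CO₂ ÷ 44.009 g/mol = 0.014633 mol
mol H = 2 × 0.3076 g H₂O ÷ 18.015 g/mol = 0.034149 mol
mol N = 2 × 0.06833 g N₂ ÷ 28.014 g/mol = 0.0048783 mol
mass O = 0.4346 − (0.17576 + 0.034423 + 0.068330) = 0.15609 g → mol O = 0.15609 ÷ 15.999 = 0.0097560 mol
mass % C = 0.17576 g ÷ 0.4346 g × 100%

40.44%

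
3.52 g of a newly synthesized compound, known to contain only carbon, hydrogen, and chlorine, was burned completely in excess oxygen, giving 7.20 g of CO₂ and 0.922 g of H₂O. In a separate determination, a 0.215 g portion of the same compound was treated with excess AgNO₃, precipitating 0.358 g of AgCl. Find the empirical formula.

C8H5Cl2

mol C = 7.20 g CO₂ ÷ 44.009 g/mol = 0.1636 mol
mol H = 2 × 0.922 g H₂O ÷ 18.015 g/mol = 0.1024 mol
From the AgCl data: mol Cl per gram of compound = (0.358 ÷ 143.318) ÷ 0.215 = 0.01162 mol/g, so in the 3.52 g combustion sample mol Cl = 0.04090 mol
Divide by the smallest (0.04090 mol): C 4.000, H 2.503, Cl 1.000
Multiplying each by 2 gives whole numbers: C 8.00, H 5.01, Cl 2.00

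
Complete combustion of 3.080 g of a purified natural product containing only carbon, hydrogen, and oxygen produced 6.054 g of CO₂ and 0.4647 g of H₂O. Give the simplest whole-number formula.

mol C = 6.054 g CO₂ ÷ 44.009 g/mol = 0.13756 mol
mol H = 2 × 0.4647 g H₂O ÷ 18.015 g/mol = 0.051590 mol
mass O = 3.080 − (1.6523 + 0.052003) = 1.3757 g → mol O = 1.3757 ÷ 15.999 = 0.085989 mol
Divide by the smallest (0.051590 mol): C 2.666, H 1.000, O 1.667
Multiplying each by 3 gives whole numbers: C 8.00, H 3.00, O 5.00

C8H3O5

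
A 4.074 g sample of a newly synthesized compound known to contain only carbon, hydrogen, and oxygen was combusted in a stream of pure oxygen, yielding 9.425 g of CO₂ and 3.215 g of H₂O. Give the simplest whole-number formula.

mol C = 9.425 g CO₂ ÷ 44.009 g/mol = 0.21416 mol
mol H = 2 × 3.215 g H₂O ÷ 18.015 g/mol = 0.35692 mol
mass O = 4.074 − (2.5723 + 0.35978) = 1.1419 g → mol O = 1.1419 ÷ 15.999 = 0.071375 mol
Divide by the smallest (0.071375 mol): C 3.000, H 5.001, O 1.000

C3H5O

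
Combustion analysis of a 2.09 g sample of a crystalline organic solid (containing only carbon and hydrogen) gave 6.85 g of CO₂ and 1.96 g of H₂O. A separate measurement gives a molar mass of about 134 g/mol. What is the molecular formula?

C10H14

mol C = 6.85 g CO₂ ÷ 44.009 g/mol = 0.1556 mol
mol H = 2 × 1.96 g H₂O ÷ 18.015 g/mol = 0.2176 mol
Divide by the smallest (0.1556 mol): C 1.000, H 1.398
Multiplying each by 5 gives whole numbers: C 5.00, H 6.99
Empirical formula: C5H7
Empirical-formula mass = 67.11 g/mol; 134 ÷ 67.11 ≈ 2, so the molecular formula is C10H14.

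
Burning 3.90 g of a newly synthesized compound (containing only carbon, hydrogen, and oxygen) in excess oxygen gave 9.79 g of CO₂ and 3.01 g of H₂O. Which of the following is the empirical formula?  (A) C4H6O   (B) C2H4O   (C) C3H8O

mol C = 9.79 g CO₂ ÷ 44.009 g/mol = 0.2225 mol
mol H = 2 × 3.01 g H₂O ÷ 18.015 g/mol = 0.3342 mol
mass O = 3.90 − (2.672 + 0.3368) = 0.8913 g → mol O = 0.8913 ÷ 15.999 = 0.05571 mol
Divide by the smallest (0.05571 mol): C 3.993, H 5.999, O 1.000

(A) C4H6O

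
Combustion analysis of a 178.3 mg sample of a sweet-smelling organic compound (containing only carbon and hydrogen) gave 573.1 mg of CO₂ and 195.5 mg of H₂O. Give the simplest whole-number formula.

mol C = 0.5731 g CO₂ ÷ 44.009 g/mol = 0.013022 mol
mol H = 2 × 0.1955 g H₂O ÷ 18.015 g/mol = 0.021704 mol
Divide by the smallest (0.013022 mol): C 1.000, H 1.667
Multiplying each by 3 gives whole numbers: C 3.00, H 5.00

C3H5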